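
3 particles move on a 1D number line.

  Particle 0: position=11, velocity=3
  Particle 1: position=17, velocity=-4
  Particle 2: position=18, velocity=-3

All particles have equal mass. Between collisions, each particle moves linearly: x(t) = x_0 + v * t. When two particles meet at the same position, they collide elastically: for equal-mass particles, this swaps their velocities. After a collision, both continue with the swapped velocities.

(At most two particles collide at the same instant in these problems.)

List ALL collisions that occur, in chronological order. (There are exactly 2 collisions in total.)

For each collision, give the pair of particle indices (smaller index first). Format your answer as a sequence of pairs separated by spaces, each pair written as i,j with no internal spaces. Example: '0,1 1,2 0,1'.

Collision at t=6/7: particles 0 and 1 swap velocities; positions: p0=95/7 p1=95/7 p2=108/7; velocities now: v0=-4 v1=3 v2=-3
Collision at t=7/6: particles 1 and 2 swap velocities; positions: p0=37/3 p1=29/2 p2=29/2; velocities now: v0=-4 v1=-3 v2=3

Answer: 0,1 1,2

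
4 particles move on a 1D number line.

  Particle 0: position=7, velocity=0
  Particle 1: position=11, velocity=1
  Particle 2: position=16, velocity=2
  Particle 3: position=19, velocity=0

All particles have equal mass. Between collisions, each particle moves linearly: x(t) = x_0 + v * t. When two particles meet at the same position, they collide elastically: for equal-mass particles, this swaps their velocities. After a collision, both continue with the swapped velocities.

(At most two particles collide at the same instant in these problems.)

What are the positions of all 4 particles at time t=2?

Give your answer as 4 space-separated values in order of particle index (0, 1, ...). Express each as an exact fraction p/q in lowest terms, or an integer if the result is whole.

Collision at t=3/2: particles 2 and 3 swap velocities; positions: p0=7 p1=25/2 p2=19 p3=19; velocities now: v0=0 v1=1 v2=0 v3=2
Advance to t=2 (no further collisions before then); velocities: v0=0 v1=1 v2=0 v3=2; positions = 7 13 19 20

Answer: 7 13 19 20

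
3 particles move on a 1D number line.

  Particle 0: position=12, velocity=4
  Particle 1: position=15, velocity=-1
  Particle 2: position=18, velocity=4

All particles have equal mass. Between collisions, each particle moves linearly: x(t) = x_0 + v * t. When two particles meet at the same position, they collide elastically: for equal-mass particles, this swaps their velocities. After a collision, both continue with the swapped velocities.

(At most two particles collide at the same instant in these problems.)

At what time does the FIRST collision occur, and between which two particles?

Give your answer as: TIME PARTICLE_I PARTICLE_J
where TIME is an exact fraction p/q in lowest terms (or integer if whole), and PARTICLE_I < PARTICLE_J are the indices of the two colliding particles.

Pair (0,1): pos 12,15 vel 4,-1 -> gap=3, closing at 5/unit, collide at t=3/5
Pair (1,2): pos 15,18 vel -1,4 -> not approaching (rel speed -5 <= 0)
Earliest collision: t=3/5 between 0 and 1

Answer: 3/5 0 1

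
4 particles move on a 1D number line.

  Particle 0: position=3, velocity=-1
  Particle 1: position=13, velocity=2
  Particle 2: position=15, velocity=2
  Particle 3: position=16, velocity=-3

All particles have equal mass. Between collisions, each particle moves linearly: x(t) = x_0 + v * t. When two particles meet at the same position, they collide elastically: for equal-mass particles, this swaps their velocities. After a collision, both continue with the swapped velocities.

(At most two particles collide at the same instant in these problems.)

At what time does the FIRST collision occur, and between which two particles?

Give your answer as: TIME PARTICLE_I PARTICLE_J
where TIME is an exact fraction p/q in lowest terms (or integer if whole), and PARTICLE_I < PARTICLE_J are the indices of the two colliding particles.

Answer: 1/5 2 3

Derivation:
Pair (0,1): pos 3,13 vel -1,2 -> not approaching (rel speed -3 <= 0)
Pair (1,2): pos 13,15 vel 2,2 -> not approaching (rel speed 0 <= 0)
Pair (2,3): pos 15,16 vel 2,-3 -> gap=1, closing at 5/unit, collide at t=1/5
Earliest collision: t=1/5 between 2 and 3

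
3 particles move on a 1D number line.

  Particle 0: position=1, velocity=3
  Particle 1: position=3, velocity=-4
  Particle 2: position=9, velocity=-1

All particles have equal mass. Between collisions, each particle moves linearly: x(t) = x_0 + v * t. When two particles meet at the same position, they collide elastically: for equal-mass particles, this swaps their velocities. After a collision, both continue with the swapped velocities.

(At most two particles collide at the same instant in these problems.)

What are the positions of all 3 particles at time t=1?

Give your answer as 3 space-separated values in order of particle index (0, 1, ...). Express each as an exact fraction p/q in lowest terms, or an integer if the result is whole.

Collision at t=2/7: particles 0 and 1 swap velocities; positions: p0=13/7 p1=13/7 p2=61/7; velocities now: v0=-4 v1=3 v2=-1
Advance to t=1 (no further collisions before then); velocities: v0=-4 v1=3 v2=-1; positions = -1 4 8

Answer: -1 4 8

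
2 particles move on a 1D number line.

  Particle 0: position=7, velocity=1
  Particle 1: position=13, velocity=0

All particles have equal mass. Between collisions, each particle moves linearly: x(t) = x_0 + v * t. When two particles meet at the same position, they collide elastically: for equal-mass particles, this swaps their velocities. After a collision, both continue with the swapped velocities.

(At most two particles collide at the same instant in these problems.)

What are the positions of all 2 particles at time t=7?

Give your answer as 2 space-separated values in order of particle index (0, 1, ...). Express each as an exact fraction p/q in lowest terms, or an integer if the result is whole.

Collision at t=6: particles 0 and 1 swap velocities; positions: p0=13 p1=13; velocities now: v0=0 v1=1
Advance to t=7 (no further collisions before then); velocities: v0=0 v1=1; positions = 13 14

Answer: 13 14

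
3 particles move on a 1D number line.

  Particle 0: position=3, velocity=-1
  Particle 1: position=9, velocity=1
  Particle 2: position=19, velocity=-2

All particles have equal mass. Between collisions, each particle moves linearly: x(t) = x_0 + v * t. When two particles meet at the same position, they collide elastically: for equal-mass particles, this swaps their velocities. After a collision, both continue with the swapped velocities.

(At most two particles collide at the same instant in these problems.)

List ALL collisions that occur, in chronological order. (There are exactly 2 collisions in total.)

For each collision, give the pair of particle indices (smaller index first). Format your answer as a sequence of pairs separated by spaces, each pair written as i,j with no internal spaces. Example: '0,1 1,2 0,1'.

Answer: 1,2 0,1

Derivation:
Collision at t=10/3: particles 1 and 2 swap velocities; positions: p0=-1/3 p1=37/3 p2=37/3; velocities now: v0=-1 v1=-2 v2=1
Collision at t=16: particles 0 and 1 swap velocities; positions: p0=-13 p1=-13 p2=25; velocities now: v0=-2 v1=-1 v2=1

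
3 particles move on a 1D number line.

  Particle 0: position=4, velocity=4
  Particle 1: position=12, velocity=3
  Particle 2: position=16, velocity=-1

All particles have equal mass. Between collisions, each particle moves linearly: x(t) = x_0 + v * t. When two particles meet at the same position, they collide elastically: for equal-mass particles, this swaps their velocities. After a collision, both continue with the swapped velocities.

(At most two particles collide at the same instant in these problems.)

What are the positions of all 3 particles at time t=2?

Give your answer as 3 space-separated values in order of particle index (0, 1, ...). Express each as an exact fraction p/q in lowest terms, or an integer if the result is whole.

Answer: 12 14 18

Derivation:
Collision at t=1: particles 1 and 2 swap velocities; positions: p0=8 p1=15 p2=15; velocities now: v0=4 v1=-1 v2=3
Advance to t=2 (no further collisions before then); velocities: v0=4 v1=-1 v2=3; positions = 12 14 18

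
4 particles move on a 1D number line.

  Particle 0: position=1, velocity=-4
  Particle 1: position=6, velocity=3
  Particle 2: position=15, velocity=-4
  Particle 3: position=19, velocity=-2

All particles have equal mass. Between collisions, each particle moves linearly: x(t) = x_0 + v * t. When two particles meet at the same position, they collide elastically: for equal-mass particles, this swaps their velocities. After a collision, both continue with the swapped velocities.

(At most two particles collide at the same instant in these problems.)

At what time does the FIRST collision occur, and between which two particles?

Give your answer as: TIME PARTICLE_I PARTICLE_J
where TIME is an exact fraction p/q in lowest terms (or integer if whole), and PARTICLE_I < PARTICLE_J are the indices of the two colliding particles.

Answer: 9/7 1 2

Derivation:
Pair (0,1): pos 1,6 vel -4,3 -> not approaching (rel speed -7 <= 0)
Pair (1,2): pos 6,15 vel 3,-4 -> gap=9, closing at 7/unit, collide at t=9/7
Pair (2,3): pos 15,19 vel -4,-2 -> not approaching (rel speed -2 <= 0)
Earliest collision: t=9/7 between 1 and 2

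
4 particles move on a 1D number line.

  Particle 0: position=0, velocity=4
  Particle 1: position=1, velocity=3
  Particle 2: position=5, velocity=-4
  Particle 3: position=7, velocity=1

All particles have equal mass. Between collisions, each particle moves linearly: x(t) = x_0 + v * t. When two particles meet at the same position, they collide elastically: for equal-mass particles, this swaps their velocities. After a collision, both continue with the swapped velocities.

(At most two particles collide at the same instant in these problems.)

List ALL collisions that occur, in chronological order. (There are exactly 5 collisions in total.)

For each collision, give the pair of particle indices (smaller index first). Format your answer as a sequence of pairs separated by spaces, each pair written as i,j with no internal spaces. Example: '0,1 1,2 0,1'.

Answer: 1,2 0,1 1,2 2,3 1,2

Derivation:
Collision at t=4/7: particles 1 and 2 swap velocities; positions: p0=16/7 p1=19/7 p2=19/7 p3=53/7; velocities now: v0=4 v1=-4 v2=3 v3=1
Collision at t=5/8: particles 0 and 1 swap velocities; positions: p0=5/2 p1=5/2 p2=23/8 p3=61/8; velocities now: v0=-4 v1=4 v2=3 v3=1
Collision at t=1: particles 1 and 2 swap velocities; positions: p0=1 p1=4 p2=4 p3=8; velocities now: v0=-4 v1=3 v2=4 v3=1
Collision at t=7/3: particles 2 and 3 swap velocities; positions: p0=-13/3 p1=8 p2=28/3 p3=28/3; velocities now: v0=-4 v1=3 v2=1 v3=4
Collision at t=3: particles 1 and 2 swap velocities; positions: p0=-7 p1=10 p2=10 p3=12; velocities now: v0=-4 v1=1 v2=3 v3=4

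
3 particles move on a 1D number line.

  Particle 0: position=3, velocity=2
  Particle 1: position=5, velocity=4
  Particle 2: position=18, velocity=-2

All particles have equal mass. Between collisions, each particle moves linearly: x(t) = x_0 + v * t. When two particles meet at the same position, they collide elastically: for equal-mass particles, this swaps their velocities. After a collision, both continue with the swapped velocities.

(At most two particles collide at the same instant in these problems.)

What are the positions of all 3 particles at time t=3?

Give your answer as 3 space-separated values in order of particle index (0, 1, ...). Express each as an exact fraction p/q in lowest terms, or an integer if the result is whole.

Collision at t=13/6: particles 1 and 2 swap velocities; positions: p0=22/3 p1=41/3 p2=41/3; velocities now: v0=2 v1=-2 v2=4
Advance to t=3 (no further collisions before then); velocities: v0=2 v1=-2 v2=4; positions = 9 12 17

Answer: 9 12 17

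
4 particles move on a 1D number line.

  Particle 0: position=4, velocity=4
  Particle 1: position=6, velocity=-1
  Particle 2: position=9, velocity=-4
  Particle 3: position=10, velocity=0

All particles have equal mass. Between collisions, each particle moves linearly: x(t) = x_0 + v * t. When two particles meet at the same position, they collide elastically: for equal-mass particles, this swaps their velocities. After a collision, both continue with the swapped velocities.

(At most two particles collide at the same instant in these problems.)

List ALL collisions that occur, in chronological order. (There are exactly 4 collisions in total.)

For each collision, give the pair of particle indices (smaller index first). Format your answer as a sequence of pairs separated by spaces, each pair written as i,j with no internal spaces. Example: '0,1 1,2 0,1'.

Collision at t=2/5: particles 0 and 1 swap velocities; positions: p0=28/5 p1=28/5 p2=37/5 p3=10; velocities now: v0=-1 v1=4 v2=-4 v3=0
Collision at t=5/8: particles 1 and 2 swap velocities; positions: p0=43/8 p1=13/2 p2=13/2 p3=10; velocities now: v0=-1 v1=-4 v2=4 v3=0
Collision at t=1: particles 0 and 1 swap velocities; positions: p0=5 p1=5 p2=8 p3=10; velocities now: v0=-4 v1=-1 v2=4 v3=0
Collision at t=3/2: particles 2 and 3 swap velocities; positions: p0=3 p1=9/2 p2=10 p3=10; velocities now: v0=-4 v1=-1 v2=0 v3=4

Answer: 0,1 1,2 0,1 2,3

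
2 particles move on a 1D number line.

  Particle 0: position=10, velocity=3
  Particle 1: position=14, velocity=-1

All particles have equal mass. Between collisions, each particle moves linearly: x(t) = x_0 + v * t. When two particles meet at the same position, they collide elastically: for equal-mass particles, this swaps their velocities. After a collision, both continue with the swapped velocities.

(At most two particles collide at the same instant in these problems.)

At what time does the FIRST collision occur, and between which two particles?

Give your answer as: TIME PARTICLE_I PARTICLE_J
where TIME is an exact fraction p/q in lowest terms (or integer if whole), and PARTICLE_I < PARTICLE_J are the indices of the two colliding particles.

Answer: 1 0 1

Derivation:
Pair (0,1): pos 10,14 vel 3,-1 -> gap=4, closing at 4/unit, collide at t=1
Earliest collision: t=1 between 0 and 1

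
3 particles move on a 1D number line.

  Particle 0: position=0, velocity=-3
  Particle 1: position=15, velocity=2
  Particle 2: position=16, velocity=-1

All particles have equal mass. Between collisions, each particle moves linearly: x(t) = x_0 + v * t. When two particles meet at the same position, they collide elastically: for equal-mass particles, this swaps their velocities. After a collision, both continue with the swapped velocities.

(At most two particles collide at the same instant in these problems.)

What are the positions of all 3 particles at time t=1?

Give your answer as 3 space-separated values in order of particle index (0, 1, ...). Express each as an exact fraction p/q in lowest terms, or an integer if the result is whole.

Collision at t=1/3: particles 1 and 2 swap velocities; positions: p0=-1 p1=47/3 p2=47/3; velocities now: v0=-3 v1=-1 v2=2
Advance to t=1 (no further collisions before then); velocities: v0=-3 v1=-1 v2=2; positions = -3 15 17

Answer: -3 15 17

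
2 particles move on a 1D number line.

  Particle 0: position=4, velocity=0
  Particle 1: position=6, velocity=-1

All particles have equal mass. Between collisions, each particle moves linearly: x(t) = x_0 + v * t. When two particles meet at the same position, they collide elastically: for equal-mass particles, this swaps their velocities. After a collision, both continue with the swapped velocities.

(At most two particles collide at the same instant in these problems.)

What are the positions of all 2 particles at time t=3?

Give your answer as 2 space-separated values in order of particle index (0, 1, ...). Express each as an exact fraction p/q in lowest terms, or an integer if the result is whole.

Answer: 3 4

Derivation:
Collision at t=2: particles 0 and 1 swap velocities; positions: p0=4 p1=4; velocities now: v0=-1 v1=0
Advance to t=3 (no further collisions before then); velocities: v0=-1 v1=0; positions = 3 4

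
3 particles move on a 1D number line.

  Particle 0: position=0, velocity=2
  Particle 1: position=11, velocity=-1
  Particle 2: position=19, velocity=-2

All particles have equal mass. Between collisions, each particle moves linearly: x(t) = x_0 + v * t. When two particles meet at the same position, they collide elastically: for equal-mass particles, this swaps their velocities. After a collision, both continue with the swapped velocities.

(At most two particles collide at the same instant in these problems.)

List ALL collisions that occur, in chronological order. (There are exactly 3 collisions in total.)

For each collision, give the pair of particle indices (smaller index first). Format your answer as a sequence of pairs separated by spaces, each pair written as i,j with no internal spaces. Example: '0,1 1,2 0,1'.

Answer: 0,1 1,2 0,1

Derivation:
Collision at t=11/3: particles 0 and 1 swap velocities; positions: p0=22/3 p1=22/3 p2=35/3; velocities now: v0=-1 v1=2 v2=-2
Collision at t=19/4: particles 1 and 2 swap velocities; positions: p0=25/4 p1=19/2 p2=19/2; velocities now: v0=-1 v1=-2 v2=2
Collision at t=8: particles 0 and 1 swap velocities; positions: p0=3 p1=3 p2=16; velocities now: v0=-2 v1=-1 v2=2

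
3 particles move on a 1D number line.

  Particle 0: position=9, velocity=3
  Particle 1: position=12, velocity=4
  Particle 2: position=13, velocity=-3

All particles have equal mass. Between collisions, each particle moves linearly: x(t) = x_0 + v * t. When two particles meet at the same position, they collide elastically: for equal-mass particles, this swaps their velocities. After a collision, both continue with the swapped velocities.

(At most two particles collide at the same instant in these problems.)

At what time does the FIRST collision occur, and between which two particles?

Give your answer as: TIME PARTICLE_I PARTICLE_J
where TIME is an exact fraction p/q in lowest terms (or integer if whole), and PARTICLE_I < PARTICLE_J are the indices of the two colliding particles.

Answer: 1/7 1 2

Derivation:
Pair (0,1): pos 9,12 vel 3,4 -> not approaching (rel speed -1 <= 0)
Pair (1,2): pos 12,13 vel 4,-3 -> gap=1, closing at 7/unit, collide at t=1/7
Earliest collision: t=1/7 between 1 and 2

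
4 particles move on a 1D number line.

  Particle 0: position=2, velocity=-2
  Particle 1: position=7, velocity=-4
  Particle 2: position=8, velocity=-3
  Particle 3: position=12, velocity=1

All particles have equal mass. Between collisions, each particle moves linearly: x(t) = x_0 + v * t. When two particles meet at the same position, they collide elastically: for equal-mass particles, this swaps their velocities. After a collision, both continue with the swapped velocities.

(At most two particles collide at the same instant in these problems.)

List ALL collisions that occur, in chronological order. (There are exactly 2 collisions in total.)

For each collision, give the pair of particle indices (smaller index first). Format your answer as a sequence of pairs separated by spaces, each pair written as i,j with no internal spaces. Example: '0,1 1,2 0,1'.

Collision at t=5/2: particles 0 and 1 swap velocities; positions: p0=-3 p1=-3 p2=1/2 p3=29/2; velocities now: v0=-4 v1=-2 v2=-3 v3=1
Collision at t=6: particles 1 and 2 swap velocities; positions: p0=-17 p1=-10 p2=-10 p3=18; velocities now: v0=-4 v1=-3 v2=-2 v3=1

Answer: 0,1 1,2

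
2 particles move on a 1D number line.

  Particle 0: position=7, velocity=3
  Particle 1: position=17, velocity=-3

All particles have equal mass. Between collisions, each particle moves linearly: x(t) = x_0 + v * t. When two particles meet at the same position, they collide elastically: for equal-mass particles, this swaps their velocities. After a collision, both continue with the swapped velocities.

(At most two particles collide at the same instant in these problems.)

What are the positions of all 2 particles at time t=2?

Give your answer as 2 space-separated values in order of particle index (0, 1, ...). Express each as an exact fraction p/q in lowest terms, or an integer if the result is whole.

Answer: 11 13

Derivation:
Collision at t=5/3: particles 0 and 1 swap velocities; positions: p0=12 p1=12; velocities now: v0=-3 v1=3
Advance to t=2 (no further collisions before then); velocities: v0=-3 v1=3; positions = 11 13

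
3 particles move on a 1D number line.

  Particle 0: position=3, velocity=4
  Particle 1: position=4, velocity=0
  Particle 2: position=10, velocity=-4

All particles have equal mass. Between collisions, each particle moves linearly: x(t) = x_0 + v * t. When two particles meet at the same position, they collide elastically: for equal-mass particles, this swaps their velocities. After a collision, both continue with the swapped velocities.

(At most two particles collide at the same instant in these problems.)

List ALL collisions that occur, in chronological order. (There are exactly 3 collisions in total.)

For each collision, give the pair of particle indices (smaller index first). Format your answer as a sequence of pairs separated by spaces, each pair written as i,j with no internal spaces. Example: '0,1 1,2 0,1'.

Collision at t=1/4: particles 0 and 1 swap velocities; positions: p0=4 p1=4 p2=9; velocities now: v0=0 v1=4 v2=-4
Collision at t=7/8: particles 1 and 2 swap velocities; positions: p0=4 p1=13/2 p2=13/2; velocities now: v0=0 v1=-4 v2=4
Collision at t=3/2: particles 0 and 1 swap velocities; positions: p0=4 p1=4 p2=9; velocities now: v0=-4 v1=0 v2=4

Answer: 0,1 1,2 0,1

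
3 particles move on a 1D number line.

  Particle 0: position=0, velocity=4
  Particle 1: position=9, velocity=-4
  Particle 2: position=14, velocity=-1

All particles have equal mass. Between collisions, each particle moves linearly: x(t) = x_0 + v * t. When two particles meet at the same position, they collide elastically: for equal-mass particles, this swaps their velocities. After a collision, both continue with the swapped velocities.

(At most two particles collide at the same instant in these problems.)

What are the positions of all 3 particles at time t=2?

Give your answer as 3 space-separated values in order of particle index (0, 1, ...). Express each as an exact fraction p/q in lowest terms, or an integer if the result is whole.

Collision at t=9/8: particles 0 and 1 swap velocities; positions: p0=9/2 p1=9/2 p2=103/8; velocities now: v0=-4 v1=4 v2=-1
Advance to t=2 (no further collisions before then); velocities: v0=-4 v1=4 v2=-1; positions = 1 8 12

Answer: 1 8 12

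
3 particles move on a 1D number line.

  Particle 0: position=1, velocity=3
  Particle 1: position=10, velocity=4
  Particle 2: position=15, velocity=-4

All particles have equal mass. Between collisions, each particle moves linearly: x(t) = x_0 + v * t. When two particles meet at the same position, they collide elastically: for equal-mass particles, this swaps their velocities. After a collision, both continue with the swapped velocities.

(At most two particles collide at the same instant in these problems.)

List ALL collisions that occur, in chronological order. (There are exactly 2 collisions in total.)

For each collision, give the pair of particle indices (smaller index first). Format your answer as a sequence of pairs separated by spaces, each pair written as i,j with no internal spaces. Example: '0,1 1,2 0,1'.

Answer: 1,2 0,1

Derivation:
Collision at t=5/8: particles 1 and 2 swap velocities; positions: p0=23/8 p1=25/2 p2=25/2; velocities now: v0=3 v1=-4 v2=4
Collision at t=2: particles 0 and 1 swap velocities; positions: p0=7 p1=7 p2=18; velocities now: v0=-4 v1=3 v2=4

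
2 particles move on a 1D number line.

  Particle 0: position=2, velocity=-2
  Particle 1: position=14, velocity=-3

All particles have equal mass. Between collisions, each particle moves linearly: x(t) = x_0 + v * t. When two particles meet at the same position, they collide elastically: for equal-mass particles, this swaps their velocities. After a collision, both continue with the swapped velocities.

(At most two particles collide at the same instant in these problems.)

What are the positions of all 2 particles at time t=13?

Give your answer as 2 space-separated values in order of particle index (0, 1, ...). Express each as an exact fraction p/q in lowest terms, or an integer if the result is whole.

Collision at t=12: particles 0 and 1 swap velocities; positions: p0=-22 p1=-22; velocities now: v0=-3 v1=-2
Advance to t=13 (no further collisions before then); velocities: v0=-3 v1=-2; positions = -25 -24

Answer: -25 -24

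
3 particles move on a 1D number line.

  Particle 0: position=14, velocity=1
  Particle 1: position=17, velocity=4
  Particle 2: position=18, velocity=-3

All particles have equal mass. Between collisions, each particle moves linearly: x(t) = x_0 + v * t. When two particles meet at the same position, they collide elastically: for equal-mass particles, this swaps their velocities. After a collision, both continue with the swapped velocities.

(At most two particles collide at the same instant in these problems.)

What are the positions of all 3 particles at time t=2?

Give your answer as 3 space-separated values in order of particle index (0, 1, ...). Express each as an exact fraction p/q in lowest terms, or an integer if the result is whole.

Answer: 12 16 25

Derivation:
Collision at t=1/7: particles 1 and 2 swap velocities; positions: p0=99/7 p1=123/7 p2=123/7; velocities now: v0=1 v1=-3 v2=4
Collision at t=1: particles 0 and 1 swap velocities; positions: p0=15 p1=15 p2=21; velocities now: v0=-3 v1=1 v2=4
Advance to t=2 (no further collisions before then); velocities: v0=-3 v1=1 v2=4; positions = 12 16 25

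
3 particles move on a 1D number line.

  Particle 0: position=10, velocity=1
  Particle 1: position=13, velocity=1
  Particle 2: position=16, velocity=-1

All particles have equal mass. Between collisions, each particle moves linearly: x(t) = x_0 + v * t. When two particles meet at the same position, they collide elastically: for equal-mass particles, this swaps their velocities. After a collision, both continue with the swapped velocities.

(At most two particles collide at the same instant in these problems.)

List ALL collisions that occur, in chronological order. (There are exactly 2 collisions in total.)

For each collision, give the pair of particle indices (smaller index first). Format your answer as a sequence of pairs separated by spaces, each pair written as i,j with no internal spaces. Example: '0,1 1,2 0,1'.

Answer: 1,2 0,1

Derivation:
Collision at t=3/2: particles 1 and 2 swap velocities; positions: p0=23/2 p1=29/2 p2=29/2; velocities now: v0=1 v1=-1 v2=1
Collision at t=3: particles 0 and 1 swap velocities; positions: p0=13 p1=13 p2=16; velocities now: v0=-1 v1=1 v2=1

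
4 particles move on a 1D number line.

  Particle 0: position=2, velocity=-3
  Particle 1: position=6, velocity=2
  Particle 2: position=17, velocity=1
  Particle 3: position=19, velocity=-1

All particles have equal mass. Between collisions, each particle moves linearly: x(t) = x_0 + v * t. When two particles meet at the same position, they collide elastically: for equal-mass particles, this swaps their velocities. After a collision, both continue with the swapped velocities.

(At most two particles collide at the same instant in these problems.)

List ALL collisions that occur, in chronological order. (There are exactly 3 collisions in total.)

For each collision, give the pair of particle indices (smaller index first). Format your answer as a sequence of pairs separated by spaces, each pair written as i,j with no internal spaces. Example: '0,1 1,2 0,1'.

Collision at t=1: particles 2 and 3 swap velocities; positions: p0=-1 p1=8 p2=18 p3=18; velocities now: v0=-3 v1=2 v2=-1 v3=1
Collision at t=13/3: particles 1 and 2 swap velocities; positions: p0=-11 p1=44/3 p2=44/3 p3=64/3; velocities now: v0=-3 v1=-1 v2=2 v3=1
Collision at t=11: particles 2 and 3 swap velocities; positions: p0=-31 p1=8 p2=28 p3=28; velocities now: v0=-3 v1=-1 v2=1 v3=2

Answer: 2,3 1,2 2,3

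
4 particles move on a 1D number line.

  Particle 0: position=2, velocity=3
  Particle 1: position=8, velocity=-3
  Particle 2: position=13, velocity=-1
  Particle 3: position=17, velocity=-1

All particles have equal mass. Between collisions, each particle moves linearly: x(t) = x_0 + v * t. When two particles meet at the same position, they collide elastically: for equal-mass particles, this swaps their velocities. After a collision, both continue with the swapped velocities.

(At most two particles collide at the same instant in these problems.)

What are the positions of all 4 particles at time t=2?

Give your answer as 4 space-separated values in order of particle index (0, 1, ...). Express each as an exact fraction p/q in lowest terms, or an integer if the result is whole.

Collision at t=1: particles 0 and 1 swap velocities; positions: p0=5 p1=5 p2=12 p3=16; velocities now: v0=-3 v1=3 v2=-1 v3=-1
Advance to t=2 (no further collisions before then); velocities: v0=-3 v1=3 v2=-1 v3=-1; positions = 2 8 11 15

Answer: 2 8 11 15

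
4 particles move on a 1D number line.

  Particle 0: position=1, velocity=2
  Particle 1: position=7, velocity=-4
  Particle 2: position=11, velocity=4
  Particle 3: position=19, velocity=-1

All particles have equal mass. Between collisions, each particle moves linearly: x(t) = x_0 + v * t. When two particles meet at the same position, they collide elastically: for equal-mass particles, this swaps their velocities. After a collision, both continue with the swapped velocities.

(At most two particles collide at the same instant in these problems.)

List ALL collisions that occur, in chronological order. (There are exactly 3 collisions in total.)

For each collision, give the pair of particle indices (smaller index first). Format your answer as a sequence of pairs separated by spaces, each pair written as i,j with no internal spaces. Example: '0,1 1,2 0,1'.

Collision at t=1: particles 0 and 1 swap velocities; positions: p0=3 p1=3 p2=15 p3=18; velocities now: v0=-4 v1=2 v2=4 v3=-1
Collision at t=8/5: particles 2 and 3 swap velocities; positions: p0=3/5 p1=21/5 p2=87/5 p3=87/5; velocities now: v0=-4 v1=2 v2=-1 v3=4
Collision at t=6: particles 1 and 2 swap velocities; positions: p0=-17 p1=13 p2=13 p3=35; velocities now: v0=-4 v1=-1 v2=2 v3=4

Answer: 0,1 2,3 1,2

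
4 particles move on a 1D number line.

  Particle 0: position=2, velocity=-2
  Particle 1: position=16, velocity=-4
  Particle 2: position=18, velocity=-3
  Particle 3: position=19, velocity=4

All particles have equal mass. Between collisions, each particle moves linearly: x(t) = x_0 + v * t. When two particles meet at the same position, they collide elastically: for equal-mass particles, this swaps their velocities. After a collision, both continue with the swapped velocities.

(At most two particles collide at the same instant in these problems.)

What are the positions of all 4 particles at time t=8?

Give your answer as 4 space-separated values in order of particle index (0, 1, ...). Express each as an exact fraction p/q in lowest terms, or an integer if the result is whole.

Answer: -16 -14 -6 51

Derivation:
Collision at t=7: particles 0 and 1 swap velocities; positions: p0=-12 p1=-12 p2=-3 p3=47; velocities now: v0=-4 v1=-2 v2=-3 v3=4
Advance to t=8 (no further collisions before then); velocities: v0=-4 v1=-2 v2=-3 v3=4; positions = -16 -14 -6 51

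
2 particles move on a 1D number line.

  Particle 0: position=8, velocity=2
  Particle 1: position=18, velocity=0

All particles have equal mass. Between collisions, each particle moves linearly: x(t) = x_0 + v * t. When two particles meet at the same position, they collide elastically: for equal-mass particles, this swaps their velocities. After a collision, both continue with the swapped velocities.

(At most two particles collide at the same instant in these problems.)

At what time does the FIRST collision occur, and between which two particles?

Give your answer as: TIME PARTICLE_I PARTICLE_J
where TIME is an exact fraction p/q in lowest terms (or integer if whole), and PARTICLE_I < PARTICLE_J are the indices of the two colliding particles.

Answer: 5 0 1

Derivation:
Pair (0,1): pos 8,18 vel 2,0 -> gap=10, closing at 2/unit, collide at t=5
Earliest collision: t=5 between 0 and 1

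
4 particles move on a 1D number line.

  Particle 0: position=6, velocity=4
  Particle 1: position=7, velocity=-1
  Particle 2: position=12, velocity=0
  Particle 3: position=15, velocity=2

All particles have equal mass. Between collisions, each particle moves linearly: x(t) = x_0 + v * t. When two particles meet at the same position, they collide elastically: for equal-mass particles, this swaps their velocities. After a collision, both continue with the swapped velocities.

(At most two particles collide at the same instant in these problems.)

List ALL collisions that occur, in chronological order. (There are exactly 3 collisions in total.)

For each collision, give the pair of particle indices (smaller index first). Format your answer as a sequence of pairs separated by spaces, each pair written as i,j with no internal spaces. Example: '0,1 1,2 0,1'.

Collision at t=1/5: particles 0 and 1 swap velocities; positions: p0=34/5 p1=34/5 p2=12 p3=77/5; velocities now: v0=-1 v1=4 v2=0 v3=2
Collision at t=3/2: particles 1 and 2 swap velocities; positions: p0=11/2 p1=12 p2=12 p3=18; velocities now: v0=-1 v1=0 v2=4 v3=2
Collision at t=9/2: particles 2 and 3 swap velocities; positions: p0=5/2 p1=12 p2=24 p3=24; velocities now: v0=-1 v1=0 v2=2 v3=4

Answer: 0,1 1,2 2,3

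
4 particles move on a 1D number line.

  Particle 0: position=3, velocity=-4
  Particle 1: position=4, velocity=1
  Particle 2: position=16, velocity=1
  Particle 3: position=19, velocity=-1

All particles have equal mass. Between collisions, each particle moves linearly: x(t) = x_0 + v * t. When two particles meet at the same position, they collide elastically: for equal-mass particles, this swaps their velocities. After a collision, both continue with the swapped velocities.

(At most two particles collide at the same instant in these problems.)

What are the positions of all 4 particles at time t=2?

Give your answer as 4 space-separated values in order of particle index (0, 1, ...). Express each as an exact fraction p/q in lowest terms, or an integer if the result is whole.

Collision at t=3/2: particles 2 and 3 swap velocities; positions: p0=-3 p1=11/2 p2=35/2 p3=35/2; velocities now: v0=-4 v1=1 v2=-1 v3=1
Advance to t=2 (no further collisions before then); velocities: v0=-4 v1=1 v2=-1 v3=1; positions = -5 6 17 18

Answer: -5 6 17 18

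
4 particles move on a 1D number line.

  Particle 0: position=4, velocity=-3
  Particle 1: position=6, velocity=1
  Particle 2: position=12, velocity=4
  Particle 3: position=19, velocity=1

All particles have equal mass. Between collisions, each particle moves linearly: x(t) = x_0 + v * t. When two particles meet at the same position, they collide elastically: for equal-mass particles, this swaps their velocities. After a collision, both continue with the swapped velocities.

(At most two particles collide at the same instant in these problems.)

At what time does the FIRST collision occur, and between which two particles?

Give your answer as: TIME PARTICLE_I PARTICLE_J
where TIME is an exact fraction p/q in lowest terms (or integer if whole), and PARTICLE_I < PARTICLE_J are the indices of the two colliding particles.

Pair (0,1): pos 4,6 vel -3,1 -> not approaching (rel speed -4 <= 0)
Pair (1,2): pos 6,12 vel 1,4 -> not approaching (rel speed -3 <= 0)
Pair (2,3): pos 12,19 vel 4,1 -> gap=7, closing at 3/unit, collide at t=7/3
Earliest collision: t=7/3 between 2 and 3

Answer: 7/3 2 3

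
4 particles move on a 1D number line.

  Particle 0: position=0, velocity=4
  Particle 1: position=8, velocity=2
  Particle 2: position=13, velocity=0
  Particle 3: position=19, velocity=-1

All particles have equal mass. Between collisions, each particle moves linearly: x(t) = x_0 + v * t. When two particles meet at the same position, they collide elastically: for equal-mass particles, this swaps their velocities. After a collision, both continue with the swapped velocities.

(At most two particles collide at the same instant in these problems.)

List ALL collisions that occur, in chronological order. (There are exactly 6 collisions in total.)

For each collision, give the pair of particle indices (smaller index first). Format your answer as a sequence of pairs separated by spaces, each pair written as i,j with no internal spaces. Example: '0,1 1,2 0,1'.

Collision at t=5/2: particles 1 and 2 swap velocities; positions: p0=10 p1=13 p2=13 p3=33/2; velocities now: v0=4 v1=0 v2=2 v3=-1
Collision at t=13/4: particles 0 and 1 swap velocities; positions: p0=13 p1=13 p2=29/2 p3=63/4; velocities now: v0=0 v1=4 v2=2 v3=-1
Collision at t=11/3: particles 2 and 3 swap velocities; positions: p0=13 p1=44/3 p2=46/3 p3=46/3; velocities now: v0=0 v1=4 v2=-1 v3=2
Collision at t=19/5: particles 1 and 2 swap velocities; positions: p0=13 p1=76/5 p2=76/5 p3=78/5; velocities now: v0=0 v1=-1 v2=4 v3=2
Collision at t=4: particles 2 and 3 swap velocities; positions: p0=13 p1=15 p2=16 p3=16; velocities now: v0=0 v1=-1 v2=2 v3=4
Collision at t=6: particles 0 and 1 swap velocities; positions: p0=13 p1=13 p2=20 p3=24; velocities now: v0=-1 v1=0 v2=2 v3=4

Answer: 1,2 0,1 2,3 1,2 2,3 0,1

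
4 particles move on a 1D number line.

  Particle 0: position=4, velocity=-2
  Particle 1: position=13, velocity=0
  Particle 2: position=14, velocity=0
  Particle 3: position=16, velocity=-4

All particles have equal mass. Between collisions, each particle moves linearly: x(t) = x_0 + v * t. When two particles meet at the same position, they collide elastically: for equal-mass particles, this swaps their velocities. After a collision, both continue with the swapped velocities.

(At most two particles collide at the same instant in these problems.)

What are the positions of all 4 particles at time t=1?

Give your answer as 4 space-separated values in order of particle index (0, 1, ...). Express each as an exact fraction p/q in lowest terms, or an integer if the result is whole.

Collision at t=1/2: particles 2 and 3 swap velocities; positions: p0=3 p1=13 p2=14 p3=14; velocities now: v0=-2 v1=0 v2=-4 v3=0
Collision at t=3/4: particles 1 and 2 swap velocities; positions: p0=5/2 p1=13 p2=13 p3=14; velocities now: v0=-2 v1=-4 v2=0 v3=0
Advance to t=1 (no further collisions before then); velocities: v0=-2 v1=-4 v2=0 v3=0; positions = 2 12 13 14

Answer: 2 12 13 14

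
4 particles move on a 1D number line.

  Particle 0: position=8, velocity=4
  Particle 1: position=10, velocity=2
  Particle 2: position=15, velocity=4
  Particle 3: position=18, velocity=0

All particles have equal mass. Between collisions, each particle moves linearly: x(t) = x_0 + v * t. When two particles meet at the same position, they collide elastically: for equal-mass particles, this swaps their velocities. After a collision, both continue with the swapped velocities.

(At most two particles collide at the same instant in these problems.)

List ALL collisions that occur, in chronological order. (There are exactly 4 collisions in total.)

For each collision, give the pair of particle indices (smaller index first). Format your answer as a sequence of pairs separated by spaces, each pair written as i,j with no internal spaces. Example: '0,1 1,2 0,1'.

Collision at t=3/4: particles 2 and 3 swap velocities; positions: p0=11 p1=23/2 p2=18 p3=18; velocities now: v0=4 v1=2 v2=0 v3=4
Collision at t=1: particles 0 and 1 swap velocities; positions: p0=12 p1=12 p2=18 p3=19; velocities now: v0=2 v1=4 v2=0 v3=4
Collision at t=5/2: particles 1 and 2 swap velocities; positions: p0=15 p1=18 p2=18 p3=25; velocities now: v0=2 v1=0 v2=4 v3=4
Collision at t=4: particles 0 and 1 swap velocities; positions: p0=18 p1=18 p2=24 p3=31; velocities now: v0=0 v1=2 v2=4 v3=4

Answer: 2,3 0,1 1,2 0,1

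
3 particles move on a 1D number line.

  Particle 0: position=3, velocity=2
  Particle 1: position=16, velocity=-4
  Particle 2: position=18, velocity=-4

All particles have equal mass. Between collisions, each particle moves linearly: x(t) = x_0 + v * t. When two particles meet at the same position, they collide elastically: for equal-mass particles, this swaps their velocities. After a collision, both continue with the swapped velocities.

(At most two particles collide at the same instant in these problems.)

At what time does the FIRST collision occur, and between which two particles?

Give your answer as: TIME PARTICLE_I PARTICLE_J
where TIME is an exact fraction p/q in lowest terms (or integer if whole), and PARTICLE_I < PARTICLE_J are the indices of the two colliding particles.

Answer: 13/6 0 1

Derivation:
Pair (0,1): pos 3,16 vel 2,-4 -> gap=13, closing at 6/unit, collide at t=13/6
Pair (1,2): pos 16,18 vel -4,-4 -> not approaching (rel speed 0 <= 0)
Earliest collision: t=13/6 between 0 and 1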